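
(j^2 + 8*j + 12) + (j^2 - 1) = 2*j^2 + 8*j + 11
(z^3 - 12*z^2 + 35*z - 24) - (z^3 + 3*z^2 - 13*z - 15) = -15*z^2 + 48*z - 9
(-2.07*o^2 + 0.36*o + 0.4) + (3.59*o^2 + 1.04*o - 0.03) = 1.52*o^2 + 1.4*o + 0.37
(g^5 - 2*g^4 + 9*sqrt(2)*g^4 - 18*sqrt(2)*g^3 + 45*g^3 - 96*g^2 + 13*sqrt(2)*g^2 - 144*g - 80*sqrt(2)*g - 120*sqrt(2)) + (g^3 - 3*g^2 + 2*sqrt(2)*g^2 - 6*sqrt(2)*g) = g^5 - 2*g^4 + 9*sqrt(2)*g^4 - 18*sqrt(2)*g^3 + 46*g^3 - 99*g^2 + 15*sqrt(2)*g^2 - 144*g - 86*sqrt(2)*g - 120*sqrt(2)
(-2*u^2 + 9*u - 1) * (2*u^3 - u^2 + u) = -4*u^5 + 20*u^4 - 13*u^3 + 10*u^2 - u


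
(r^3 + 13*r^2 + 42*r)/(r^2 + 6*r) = r + 7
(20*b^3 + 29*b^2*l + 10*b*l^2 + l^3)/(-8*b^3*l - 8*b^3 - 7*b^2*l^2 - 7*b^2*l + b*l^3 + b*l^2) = (-20*b^2 - 9*b*l - l^2)/(b*(8*b*l + 8*b - l^2 - l))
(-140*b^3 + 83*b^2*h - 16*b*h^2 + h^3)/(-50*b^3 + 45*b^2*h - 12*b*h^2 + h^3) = (28*b^2 - 11*b*h + h^2)/(10*b^2 - 7*b*h + h^2)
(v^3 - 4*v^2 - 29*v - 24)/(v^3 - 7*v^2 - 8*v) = (v + 3)/v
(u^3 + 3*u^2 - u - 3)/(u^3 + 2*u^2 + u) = (u^2 + 2*u - 3)/(u*(u + 1))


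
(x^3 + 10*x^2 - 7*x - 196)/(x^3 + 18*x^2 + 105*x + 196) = (x - 4)/(x + 4)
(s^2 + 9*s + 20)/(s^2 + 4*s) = (s + 5)/s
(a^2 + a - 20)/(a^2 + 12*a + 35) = (a - 4)/(a + 7)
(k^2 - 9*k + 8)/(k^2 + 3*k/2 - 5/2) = 2*(k - 8)/(2*k + 5)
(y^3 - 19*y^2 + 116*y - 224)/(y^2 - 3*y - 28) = (y^2 - 12*y + 32)/(y + 4)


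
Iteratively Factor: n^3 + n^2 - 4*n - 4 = (n - 2)*(n^2 + 3*n + 2) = (n - 2)*(n + 1)*(n + 2)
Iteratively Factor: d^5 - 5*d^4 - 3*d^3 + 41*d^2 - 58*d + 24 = (d - 2)*(d^4 - 3*d^3 - 9*d^2 + 23*d - 12) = (d - 4)*(d - 2)*(d^3 + d^2 - 5*d + 3) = (d - 4)*(d - 2)*(d - 1)*(d^2 + 2*d - 3) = (d - 4)*(d - 2)*(d - 1)^2*(d + 3)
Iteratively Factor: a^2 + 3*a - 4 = (a + 4)*(a - 1)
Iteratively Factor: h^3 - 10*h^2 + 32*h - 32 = (h - 2)*(h^2 - 8*h + 16) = (h - 4)*(h - 2)*(h - 4)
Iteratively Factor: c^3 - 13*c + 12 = (c - 1)*(c^2 + c - 12) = (c - 3)*(c - 1)*(c + 4)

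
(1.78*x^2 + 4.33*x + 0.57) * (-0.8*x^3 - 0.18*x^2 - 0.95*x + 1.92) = -1.424*x^5 - 3.7844*x^4 - 2.9264*x^3 - 0.7985*x^2 + 7.7721*x + 1.0944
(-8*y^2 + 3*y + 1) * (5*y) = -40*y^3 + 15*y^2 + 5*y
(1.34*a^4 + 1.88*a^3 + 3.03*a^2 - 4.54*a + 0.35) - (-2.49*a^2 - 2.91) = 1.34*a^4 + 1.88*a^3 + 5.52*a^2 - 4.54*a + 3.26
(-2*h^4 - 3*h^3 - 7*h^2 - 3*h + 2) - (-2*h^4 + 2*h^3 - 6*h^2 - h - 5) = -5*h^3 - h^2 - 2*h + 7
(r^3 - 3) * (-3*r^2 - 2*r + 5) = -3*r^5 - 2*r^4 + 5*r^3 + 9*r^2 + 6*r - 15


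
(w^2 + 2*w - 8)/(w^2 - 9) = (w^2 + 2*w - 8)/(w^2 - 9)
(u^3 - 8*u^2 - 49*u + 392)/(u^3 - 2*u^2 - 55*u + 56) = (u - 7)/(u - 1)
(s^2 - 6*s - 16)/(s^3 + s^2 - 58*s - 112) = 1/(s + 7)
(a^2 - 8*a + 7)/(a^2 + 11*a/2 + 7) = 2*(a^2 - 8*a + 7)/(2*a^2 + 11*a + 14)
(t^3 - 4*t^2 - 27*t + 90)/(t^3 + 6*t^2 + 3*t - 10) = (t^2 - 9*t + 18)/(t^2 + t - 2)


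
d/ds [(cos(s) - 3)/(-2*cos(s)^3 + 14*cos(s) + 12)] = -(2*cos(s) + 3)*sin(s)/(2*(cos(s) + 1)^2*(cos(s) + 2)^2)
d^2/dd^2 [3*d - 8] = 0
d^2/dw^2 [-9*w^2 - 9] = -18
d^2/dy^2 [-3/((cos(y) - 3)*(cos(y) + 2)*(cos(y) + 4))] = 3*(40*(1 - cos(y)^2)^2 - 12*sin(y)^6 - 3*cos(y)^6 + 33*cos(y)^5 + 78*cos(y)^3 + 438*cos(y)^2 - 204*cos(y) - 372)/((cos(y) - 3)^3*(cos(y) + 2)^3*(cos(y) + 4)^3)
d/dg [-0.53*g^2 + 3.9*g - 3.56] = 3.9 - 1.06*g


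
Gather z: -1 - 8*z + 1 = -8*z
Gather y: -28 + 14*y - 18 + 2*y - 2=16*y - 48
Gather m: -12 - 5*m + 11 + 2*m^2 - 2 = 2*m^2 - 5*m - 3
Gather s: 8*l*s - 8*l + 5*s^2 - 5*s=-8*l + 5*s^2 + s*(8*l - 5)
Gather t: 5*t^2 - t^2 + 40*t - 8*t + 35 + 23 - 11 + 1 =4*t^2 + 32*t + 48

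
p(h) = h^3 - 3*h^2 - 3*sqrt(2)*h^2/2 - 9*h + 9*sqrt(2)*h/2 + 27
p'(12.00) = 306.45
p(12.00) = 985.90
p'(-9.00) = 332.55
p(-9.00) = -1093.10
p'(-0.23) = -0.12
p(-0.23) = 27.32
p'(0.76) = -8.69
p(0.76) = 22.48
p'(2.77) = -7.99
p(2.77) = 1.66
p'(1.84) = -11.33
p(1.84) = 11.04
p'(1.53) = -11.28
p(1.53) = 14.56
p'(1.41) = -11.11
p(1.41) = 15.90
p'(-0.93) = 9.48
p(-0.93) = 24.22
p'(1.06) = -10.12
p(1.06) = 19.64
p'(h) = 3*h^2 - 6*h - 3*sqrt(2)*h - 9 + 9*sqrt(2)/2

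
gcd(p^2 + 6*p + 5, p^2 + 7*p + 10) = p + 5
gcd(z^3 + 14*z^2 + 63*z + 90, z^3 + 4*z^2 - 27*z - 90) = z^2 + 9*z + 18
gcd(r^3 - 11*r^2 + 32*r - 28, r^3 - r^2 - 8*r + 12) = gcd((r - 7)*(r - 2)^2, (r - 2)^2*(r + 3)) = r^2 - 4*r + 4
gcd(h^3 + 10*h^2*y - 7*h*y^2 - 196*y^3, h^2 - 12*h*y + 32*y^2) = -h + 4*y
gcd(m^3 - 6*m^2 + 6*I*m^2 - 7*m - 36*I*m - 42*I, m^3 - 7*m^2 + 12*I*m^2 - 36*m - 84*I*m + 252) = m^2 + m*(-7 + 6*I) - 42*I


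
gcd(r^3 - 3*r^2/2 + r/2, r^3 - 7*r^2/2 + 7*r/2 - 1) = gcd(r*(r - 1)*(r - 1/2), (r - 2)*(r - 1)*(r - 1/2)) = r^2 - 3*r/2 + 1/2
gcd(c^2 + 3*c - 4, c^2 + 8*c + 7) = 1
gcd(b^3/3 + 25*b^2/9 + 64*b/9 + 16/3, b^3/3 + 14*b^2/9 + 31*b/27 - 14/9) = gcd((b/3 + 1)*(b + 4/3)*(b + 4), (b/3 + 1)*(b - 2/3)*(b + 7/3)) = b + 3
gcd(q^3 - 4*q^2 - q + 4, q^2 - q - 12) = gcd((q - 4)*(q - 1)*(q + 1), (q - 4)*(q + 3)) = q - 4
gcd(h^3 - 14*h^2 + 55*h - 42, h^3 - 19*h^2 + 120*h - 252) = h^2 - 13*h + 42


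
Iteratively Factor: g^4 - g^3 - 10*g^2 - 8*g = (g - 4)*(g^3 + 3*g^2 + 2*g) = g*(g - 4)*(g^2 + 3*g + 2) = g*(g - 4)*(g + 1)*(g + 2)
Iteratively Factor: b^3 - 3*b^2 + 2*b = (b - 2)*(b^2 - b) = (b - 2)*(b - 1)*(b)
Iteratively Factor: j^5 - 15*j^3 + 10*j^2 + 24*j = (j - 3)*(j^4 + 3*j^3 - 6*j^2 - 8*j) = (j - 3)*(j + 4)*(j^3 - j^2 - 2*j) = (j - 3)*(j - 2)*(j + 4)*(j^2 + j) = j*(j - 3)*(j - 2)*(j + 4)*(j + 1)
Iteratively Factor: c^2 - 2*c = (c - 2)*(c)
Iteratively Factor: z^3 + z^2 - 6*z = (z - 2)*(z^2 + 3*z) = z*(z - 2)*(z + 3)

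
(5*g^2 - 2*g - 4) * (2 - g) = -5*g^3 + 12*g^2 - 8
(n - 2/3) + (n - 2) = 2*n - 8/3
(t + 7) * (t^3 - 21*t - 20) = t^4 + 7*t^3 - 21*t^2 - 167*t - 140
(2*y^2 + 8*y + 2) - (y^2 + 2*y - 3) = y^2 + 6*y + 5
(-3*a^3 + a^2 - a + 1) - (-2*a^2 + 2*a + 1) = -3*a^3 + 3*a^2 - 3*a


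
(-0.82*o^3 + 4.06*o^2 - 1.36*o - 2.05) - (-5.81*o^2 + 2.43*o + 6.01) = -0.82*o^3 + 9.87*o^2 - 3.79*o - 8.06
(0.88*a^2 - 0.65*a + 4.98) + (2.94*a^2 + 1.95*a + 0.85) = 3.82*a^2 + 1.3*a + 5.83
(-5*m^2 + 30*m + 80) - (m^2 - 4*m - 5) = -6*m^2 + 34*m + 85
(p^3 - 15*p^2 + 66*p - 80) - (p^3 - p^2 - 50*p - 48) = -14*p^2 + 116*p - 32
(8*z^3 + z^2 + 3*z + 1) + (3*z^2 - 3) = 8*z^3 + 4*z^2 + 3*z - 2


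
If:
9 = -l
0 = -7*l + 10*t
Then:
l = -9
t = -63/10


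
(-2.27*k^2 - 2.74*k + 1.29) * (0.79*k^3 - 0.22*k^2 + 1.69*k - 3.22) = -1.7933*k^5 - 1.6652*k^4 - 2.2144*k^3 + 2.395*k^2 + 11.0029*k - 4.1538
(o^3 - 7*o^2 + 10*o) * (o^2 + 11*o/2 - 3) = o^5 - 3*o^4/2 - 63*o^3/2 + 76*o^2 - 30*o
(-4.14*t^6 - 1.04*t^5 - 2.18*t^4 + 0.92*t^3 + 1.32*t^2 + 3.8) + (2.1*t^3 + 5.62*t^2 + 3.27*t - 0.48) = -4.14*t^6 - 1.04*t^5 - 2.18*t^4 + 3.02*t^3 + 6.94*t^2 + 3.27*t + 3.32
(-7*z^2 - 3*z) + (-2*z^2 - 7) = -9*z^2 - 3*z - 7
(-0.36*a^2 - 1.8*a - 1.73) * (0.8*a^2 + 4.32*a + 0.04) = -0.288*a^4 - 2.9952*a^3 - 9.1744*a^2 - 7.5456*a - 0.0692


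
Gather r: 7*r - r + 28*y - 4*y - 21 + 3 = 6*r + 24*y - 18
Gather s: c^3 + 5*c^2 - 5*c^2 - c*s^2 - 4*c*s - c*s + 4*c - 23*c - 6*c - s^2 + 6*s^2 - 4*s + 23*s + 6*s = c^3 - 25*c + s^2*(5 - c) + s*(25 - 5*c)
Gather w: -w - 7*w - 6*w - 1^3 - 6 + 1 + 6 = -14*w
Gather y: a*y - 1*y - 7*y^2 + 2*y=-7*y^2 + y*(a + 1)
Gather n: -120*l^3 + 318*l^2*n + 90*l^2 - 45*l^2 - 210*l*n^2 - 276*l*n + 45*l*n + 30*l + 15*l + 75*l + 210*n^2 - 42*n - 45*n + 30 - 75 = -120*l^3 + 45*l^2 + 120*l + n^2*(210 - 210*l) + n*(318*l^2 - 231*l - 87) - 45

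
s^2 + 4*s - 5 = (s - 1)*(s + 5)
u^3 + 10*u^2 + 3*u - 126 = (u - 3)*(u + 6)*(u + 7)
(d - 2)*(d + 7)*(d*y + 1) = d^3*y + 5*d^2*y + d^2 - 14*d*y + 5*d - 14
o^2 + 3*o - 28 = (o - 4)*(o + 7)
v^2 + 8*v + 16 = (v + 4)^2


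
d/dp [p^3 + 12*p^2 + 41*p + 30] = 3*p^2 + 24*p + 41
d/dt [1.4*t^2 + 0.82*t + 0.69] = 2.8*t + 0.82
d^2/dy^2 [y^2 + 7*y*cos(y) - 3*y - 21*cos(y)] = -7*y*cos(y) - 14*sin(y) + 21*cos(y) + 2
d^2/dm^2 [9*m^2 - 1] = 18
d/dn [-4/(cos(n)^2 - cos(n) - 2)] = 4*(1 - 2*cos(n))*sin(n)/(sin(n)^2 + cos(n) + 1)^2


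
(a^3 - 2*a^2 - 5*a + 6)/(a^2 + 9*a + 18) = (a^3 - 2*a^2 - 5*a + 6)/(a^2 + 9*a + 18)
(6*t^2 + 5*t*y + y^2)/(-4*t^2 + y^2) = (3*t + y)/(-2*t + y)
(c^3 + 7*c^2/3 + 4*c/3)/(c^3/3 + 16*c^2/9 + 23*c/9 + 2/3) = 3*c*(3*c^2 + 7*c + 4)/(3*c^3 + 16*c^2 + 23*c + 6)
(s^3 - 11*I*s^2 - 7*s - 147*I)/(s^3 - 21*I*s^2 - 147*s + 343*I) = (s + 3*I)/(s - 7*I)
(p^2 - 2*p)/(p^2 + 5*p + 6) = p*(p - 2)/(p^2 + 5*p + 6)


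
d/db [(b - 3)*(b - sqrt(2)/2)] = 2*b - 3 - sqrt(2)/2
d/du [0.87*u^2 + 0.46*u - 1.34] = 1.74*u + 0.46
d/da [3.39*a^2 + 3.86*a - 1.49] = 6.78*a + 3.86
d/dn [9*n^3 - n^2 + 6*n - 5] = 27*n^2 - 2*n + 6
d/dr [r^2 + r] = 2*r + 1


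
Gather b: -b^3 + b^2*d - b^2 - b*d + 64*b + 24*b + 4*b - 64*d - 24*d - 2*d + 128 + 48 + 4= -b^3 + b^2*(d - 1) + b*(92 - d) - 90*d + 180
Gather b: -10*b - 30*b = -40*b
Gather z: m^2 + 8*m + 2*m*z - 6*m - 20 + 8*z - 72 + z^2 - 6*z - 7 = m^2 + 2*m + z^2 + z*(2*m + 2) - 99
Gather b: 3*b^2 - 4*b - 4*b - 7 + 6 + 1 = 3*b^2 - 8*b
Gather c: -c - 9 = -c - 9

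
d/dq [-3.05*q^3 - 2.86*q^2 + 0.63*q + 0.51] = -9.15*q^2 - 5.72*q + 0.63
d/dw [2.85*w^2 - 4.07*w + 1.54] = 5.7*w - 4.07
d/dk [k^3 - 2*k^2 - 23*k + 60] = 3*k^2 - 4*k - 23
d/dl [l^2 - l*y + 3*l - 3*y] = 2*l - y + 3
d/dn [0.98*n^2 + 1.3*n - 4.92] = 1.96*n + 1.3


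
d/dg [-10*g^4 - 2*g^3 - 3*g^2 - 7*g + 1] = -40*g^3 - 6*g^2 - 6*g - 7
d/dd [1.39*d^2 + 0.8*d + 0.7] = 2.78*d + 0.8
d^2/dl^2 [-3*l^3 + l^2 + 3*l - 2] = 2 - 18*l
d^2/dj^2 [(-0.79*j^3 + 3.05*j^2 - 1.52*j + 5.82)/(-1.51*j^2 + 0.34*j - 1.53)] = (-1.77635683940025e-15*j^5 + 1.4210854715202e-14*j^4 + 0.332138000000008*j^3 - 39.80835*j^2 + 7.95385800000001*j + 12.848226)/(3.442951*j^6 - 2.325702*j^5 + 10.989327*j^4 - 4.752316*j^3 + 11.134881*j^2 - 2.387718*j + 3.581577)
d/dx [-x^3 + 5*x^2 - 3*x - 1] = -3*x^2 + 10*x - 3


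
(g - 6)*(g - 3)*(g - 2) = g^3 - 11*g^2 + 36*g - 36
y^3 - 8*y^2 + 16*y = y*(y - 4)^2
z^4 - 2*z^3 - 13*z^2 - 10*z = z*(z - 5)*(z + 1)*(z + 2)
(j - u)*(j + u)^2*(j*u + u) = j^4*u + j^3*u^2 + j^3*u - j^2*u^3 + j^2*u^2 - j*u^4 - j*u^3 - u^4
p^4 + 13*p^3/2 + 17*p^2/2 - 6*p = p*(p - 1/2)*(p + 3)*(p + 4)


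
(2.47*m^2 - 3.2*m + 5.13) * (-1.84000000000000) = -4.5448*m^2 + 5.888*m - 9.4392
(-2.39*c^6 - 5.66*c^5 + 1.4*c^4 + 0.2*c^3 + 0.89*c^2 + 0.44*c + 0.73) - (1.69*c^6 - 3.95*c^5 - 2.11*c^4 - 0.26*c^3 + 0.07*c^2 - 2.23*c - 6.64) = -4.08*c^6 - 1.71*c^5 + 3.51*c^4 + 0.46*c^3 + 0.82*c^2 + 2.67*c + 7.37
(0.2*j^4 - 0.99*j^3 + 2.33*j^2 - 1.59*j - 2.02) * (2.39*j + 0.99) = 0.478*j^5 - 2.1681*j^4 + 4.5886*j^3 - 1.4934*j^2 - 6.4019*j - 1.9998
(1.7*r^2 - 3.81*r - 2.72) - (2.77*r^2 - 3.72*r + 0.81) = -1.07*r^2 - 0.0899999999999999*r - 3.53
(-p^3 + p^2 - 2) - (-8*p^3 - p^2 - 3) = 7*p^3 + 2*p^2 + 1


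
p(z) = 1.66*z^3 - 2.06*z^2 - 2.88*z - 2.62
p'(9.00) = 363.42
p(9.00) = 1014.74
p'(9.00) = 363.42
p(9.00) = 1014.74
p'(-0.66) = 2.01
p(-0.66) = -2.09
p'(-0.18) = -1.98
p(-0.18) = -2.18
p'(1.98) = 8.49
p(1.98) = -3.51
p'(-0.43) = -0.19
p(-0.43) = -1.89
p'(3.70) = 50.05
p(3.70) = 42.61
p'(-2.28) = 32.40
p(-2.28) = -26.44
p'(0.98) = -2.13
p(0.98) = -5.86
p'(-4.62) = 122.45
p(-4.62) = -196.98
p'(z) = 4.98*z^2 - 4.12*z - 2.88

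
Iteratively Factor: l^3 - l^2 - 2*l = (l + 1)*(l^2 - 2*l) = (l - 2)*(l + 1)*(l)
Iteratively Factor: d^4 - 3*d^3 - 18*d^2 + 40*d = (d - 5)*(d^3 + 2*d^2 - 8*d) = (d - 5)*(d + 4)*(d^2 - 2*d) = (d - 5)*(d - 2)*(d + 4)*(d)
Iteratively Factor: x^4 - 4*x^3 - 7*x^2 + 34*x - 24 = (x - 1)*(x^3 - 3*x^2 - 10*x + 24) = (x - 4)*(x - 1)*(x^2 + x - 6) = (x - 4)*(x - 2)*(x - 1)*(x + 3)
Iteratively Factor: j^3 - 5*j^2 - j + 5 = (j + 1)*(j^2 - 6*j + 5) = (j - 1)*(j + 1)*(j - 5)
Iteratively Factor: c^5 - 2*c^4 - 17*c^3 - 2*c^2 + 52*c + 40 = (c + 2)*(c^4 - 4*c^3 - 9*c^2 + 16*c + 20) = (c - 2)*(c + 2)*(c^3 - 2*c^2 - 13*c - 10) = (c - 5)*(c - 2)*(c + 2)*(c^2 + 3*c + 2) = (c - 5)*(c - 2)*(c + 2)^2*(c + 1)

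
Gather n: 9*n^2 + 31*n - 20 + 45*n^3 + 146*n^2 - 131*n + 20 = 45*n^3 + 155*n^2 - 100*n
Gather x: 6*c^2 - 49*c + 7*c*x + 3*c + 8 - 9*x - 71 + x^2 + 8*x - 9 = 6*c^2 - 46*c + x^2 + x*(7*c - 1) - 72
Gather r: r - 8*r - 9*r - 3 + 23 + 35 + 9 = 64 - 16*r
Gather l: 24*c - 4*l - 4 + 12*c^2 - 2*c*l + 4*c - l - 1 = 12*c^2 + 28*c + l*(-2*c - 5) - 5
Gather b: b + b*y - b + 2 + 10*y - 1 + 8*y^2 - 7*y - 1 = b*y + 8*y^2 + 3*y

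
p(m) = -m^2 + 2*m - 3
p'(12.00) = -22.00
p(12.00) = -123.00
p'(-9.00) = 20.00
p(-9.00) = -102.00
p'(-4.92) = 11.84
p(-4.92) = -37.05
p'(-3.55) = 9.10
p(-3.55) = -22.70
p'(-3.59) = 9.18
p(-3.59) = -23.07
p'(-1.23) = 4.46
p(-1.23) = -6.97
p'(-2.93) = 7.86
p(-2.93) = -17.44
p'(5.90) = -9.80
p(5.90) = -26.01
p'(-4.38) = 10.76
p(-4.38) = -30.94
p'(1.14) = -0.28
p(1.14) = -2.02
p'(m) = 2 - 2*m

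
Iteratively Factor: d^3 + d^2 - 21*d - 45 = (d + 3)*(d^2 - 2*d - 15) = (d - 5)*(d + 3)*(d + 3)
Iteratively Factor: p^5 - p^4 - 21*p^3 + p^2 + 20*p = (p)*(p^4 - p^3 - 21*p^2 + p + 20) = p*(p - 1)*(p^3 - 21*p - 20) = p*(p - 1)*(p + 4)*(p^2 - 4*p - 5) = p*(p - 1)*(p + 1)*(p + 4)*(p - 5)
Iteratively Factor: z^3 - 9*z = (z - 3)*(z^2 + 3*z) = z*(z - 3)*(z + 3)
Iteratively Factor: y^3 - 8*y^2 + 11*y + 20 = (y - 5)*(y^2 - 3*y - 4) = (y - 5)*(y + 1)*(y - 4)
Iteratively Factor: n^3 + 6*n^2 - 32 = (n + 4)*(n^2 + 2*n - 8) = (n + 4)^2*(n - 2)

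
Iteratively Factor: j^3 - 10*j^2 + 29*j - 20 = (j - 4)*(j^2 - 6*j + 5) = (j - 4)*(j - 1)*(j - 5)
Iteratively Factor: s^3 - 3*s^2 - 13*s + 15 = (s - 5)*(s^2 + 2*s - 3) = (s - 5)*(s - 1)*(s + 3)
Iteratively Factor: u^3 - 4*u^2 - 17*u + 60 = (u + 4)*(u^2 - 8*u + 15) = (u - 3)*(u + 4)*(u - 5)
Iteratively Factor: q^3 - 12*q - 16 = (q - 4)*(q^2 + 4*q + 4) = (q - 4)*(q + 2)*(q + 2)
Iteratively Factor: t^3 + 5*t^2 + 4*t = (t + 4)*(t^2 + t) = (t + 1)*(t + 4)*(t)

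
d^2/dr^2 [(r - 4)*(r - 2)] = 2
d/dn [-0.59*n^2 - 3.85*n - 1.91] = -1.18*n - 3.85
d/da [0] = 0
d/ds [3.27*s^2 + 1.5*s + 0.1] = 6.54*s + 1.5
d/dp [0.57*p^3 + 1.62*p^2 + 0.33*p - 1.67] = 1.71*p^2 + 3.24*p + 0.33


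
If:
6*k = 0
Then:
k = 0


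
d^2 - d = d*(d - 1)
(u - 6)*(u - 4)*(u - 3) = u^3 - 13*u^2 + 54*u - 72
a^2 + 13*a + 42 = (a + 6)*(a + 7)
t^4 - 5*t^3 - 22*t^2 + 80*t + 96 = (t - 6)*(t - 4)*(t + 1)*(t + 4)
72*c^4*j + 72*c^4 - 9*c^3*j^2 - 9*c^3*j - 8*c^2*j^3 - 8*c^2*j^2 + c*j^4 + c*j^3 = (-8*c + j)*(-3*c + j)*(3*c + j)*(c*j + c)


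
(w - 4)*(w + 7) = w^2 + 3*w - 28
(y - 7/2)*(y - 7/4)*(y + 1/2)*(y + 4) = y^4 - 3*y^3/4 - 31*y^2/2 + 273*y/16 + 49/4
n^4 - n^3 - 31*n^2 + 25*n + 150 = (n - 5)*(n - 3)*(n + 2)*(n + 5)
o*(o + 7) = o^2 + 7*o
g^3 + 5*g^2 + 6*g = g*(g + 2)*(g + 3)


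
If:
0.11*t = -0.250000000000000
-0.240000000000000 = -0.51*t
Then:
No Solution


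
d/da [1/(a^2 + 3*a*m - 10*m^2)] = (-2*a - 3*m)/(a^2 + 3*a*m - 10*m^2)^2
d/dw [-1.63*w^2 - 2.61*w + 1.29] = -3.26*w - 2.61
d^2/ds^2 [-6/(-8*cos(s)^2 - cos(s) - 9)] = 6*(-256*sin(s)^4 - 159*sin(s)^2 + 39*cos(s) - 6*cos(3*s) + 273)/(-8*sin(s)^2 + cos(s) + 17)^3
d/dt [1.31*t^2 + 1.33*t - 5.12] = 2.62*t + 1.33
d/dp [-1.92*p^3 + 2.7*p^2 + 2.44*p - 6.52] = -5.76*p^2 + 5.4*p + 2.44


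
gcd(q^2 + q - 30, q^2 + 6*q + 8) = 1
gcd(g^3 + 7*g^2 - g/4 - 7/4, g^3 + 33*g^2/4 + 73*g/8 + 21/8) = g^2 + 15*g/2 + 7/2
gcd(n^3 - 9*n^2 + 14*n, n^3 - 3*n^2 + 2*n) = n^2 - 2*n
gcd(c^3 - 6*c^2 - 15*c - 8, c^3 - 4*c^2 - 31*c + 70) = 1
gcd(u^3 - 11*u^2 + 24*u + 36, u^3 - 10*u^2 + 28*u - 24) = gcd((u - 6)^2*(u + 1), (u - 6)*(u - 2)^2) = u - 6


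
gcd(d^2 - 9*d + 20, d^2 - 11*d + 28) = d - 4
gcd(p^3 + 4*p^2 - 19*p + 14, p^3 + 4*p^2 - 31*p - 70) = p + 7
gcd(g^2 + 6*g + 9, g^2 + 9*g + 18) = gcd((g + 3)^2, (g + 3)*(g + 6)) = g + 3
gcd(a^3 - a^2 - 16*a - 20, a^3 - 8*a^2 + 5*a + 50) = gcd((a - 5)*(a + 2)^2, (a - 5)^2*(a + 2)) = a^2 - 3*a - 10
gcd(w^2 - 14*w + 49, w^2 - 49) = w - 7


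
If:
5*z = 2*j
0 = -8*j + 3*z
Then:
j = 0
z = 0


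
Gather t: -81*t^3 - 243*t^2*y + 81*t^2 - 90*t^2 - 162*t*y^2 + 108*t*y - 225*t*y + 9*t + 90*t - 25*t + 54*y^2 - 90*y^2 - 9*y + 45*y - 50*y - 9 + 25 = -81*t^3 + t^2*(-243*y - 9) + t*(-162*y^2 - 117*y + 74) - 36*y^2 - 14*y + 16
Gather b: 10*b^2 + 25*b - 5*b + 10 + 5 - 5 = 10*b^2 + 20*b + 10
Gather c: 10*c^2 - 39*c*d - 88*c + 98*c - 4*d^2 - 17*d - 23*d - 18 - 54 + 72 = 10*c^2 + c*(10 - 39*d) - 4*d^2 - 40*d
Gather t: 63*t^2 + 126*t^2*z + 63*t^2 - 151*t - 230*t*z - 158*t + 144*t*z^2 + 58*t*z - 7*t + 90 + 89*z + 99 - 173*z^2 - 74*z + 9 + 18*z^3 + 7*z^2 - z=t^2*(126*z + 126) + t*(144*z^2 - 172*z - 316) + 18*z^3 - 166*z^2 + 14*z + 198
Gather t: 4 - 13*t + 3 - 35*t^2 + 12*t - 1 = -35*t^2 - t + 6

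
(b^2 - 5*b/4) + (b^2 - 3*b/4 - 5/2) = 2*b^2 - 2*b - 5/2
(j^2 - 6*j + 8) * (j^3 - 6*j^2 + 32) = j^5 - 12*j^4 + 44*j^3 - 16*j^2 - 192*j + 256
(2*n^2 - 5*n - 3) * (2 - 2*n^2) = -4*n^4 + 10*n^3 + 10*n^2 - 10*n - 6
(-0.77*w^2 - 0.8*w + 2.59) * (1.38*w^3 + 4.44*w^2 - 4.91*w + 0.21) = -1.0626*w^5 - 4.5228*w^4 + 3.8029*w^3 + 15.2659*w^2 - 12.8849*w + 0.5439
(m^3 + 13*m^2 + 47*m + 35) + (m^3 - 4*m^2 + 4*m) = 2*m^3 + 9*m^2 + 51*m + 35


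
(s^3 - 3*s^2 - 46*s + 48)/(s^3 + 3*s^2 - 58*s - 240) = (s - 1)/(s + 5)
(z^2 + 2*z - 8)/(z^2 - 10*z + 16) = (z + 4)/(z - 8)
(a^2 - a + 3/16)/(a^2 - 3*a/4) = (a - 1/4)/a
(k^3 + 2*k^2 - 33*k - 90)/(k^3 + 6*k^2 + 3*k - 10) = (k^2 - 3*k - 18)/(k^2 + k - 2)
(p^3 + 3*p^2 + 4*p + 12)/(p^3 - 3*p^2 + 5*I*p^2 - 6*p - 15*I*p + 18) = (p^2 + p*(3 - 2*I) - 6*I)/(p^2 + 3*p*(-1 + I) - 9*I)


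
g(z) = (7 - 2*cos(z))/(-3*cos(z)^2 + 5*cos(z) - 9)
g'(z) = (7 - 2*cos(z))*(-6*sin(z)*cos(z) + 5*sin(z))/(-3*cos(z)^2 + 5*cos(z) - 9)^2 + 2*sin(z)/(-3*cos(z)^2 + 5*cos(z) - 9) = (6*cos(z)^2 - 42*cos(z) + 17)*sin(z)/(3*sin(z)^2 + 5*cos(z) - 12)^2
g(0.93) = -0.82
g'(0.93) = -0.10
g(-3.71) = -0.57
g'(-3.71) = 0.13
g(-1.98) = -0.68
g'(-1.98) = -0.24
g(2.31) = -0.61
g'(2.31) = 0.19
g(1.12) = -0.83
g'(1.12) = -0.00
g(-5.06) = -0.83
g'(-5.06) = 0.05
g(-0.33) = -0.73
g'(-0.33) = 0.12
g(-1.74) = -0.74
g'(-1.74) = -0.24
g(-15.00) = -0.59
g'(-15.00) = -0.16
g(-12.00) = -0.77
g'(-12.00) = -0.16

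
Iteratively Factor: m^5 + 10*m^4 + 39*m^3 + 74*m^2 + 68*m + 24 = (m + 1)*(m^4 + 9*m^3 + 30*m^2 + 44*m + 24) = (m + 1)*(m + 2)*(m^3 + 7*m^2 + 16*m + 12) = (m + 1)*(m + 2)*(m + 3)*(m^2 + 4*m + 4) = (m + 1)*(m + 2)^2*(m + 3)*(m + 2)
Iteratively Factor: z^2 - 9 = (z + 3)*(z - 3)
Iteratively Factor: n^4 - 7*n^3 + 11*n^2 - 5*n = (n - 5)*(n^3 - 2*n^2 + n) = (n - 5)*(n - 1)*(n^2 - n) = (n - 5)*(n - 1)^2*(n)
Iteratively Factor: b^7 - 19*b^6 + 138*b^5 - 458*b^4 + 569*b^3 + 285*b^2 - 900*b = (b - 3)*(b^6 - 16*b^5 + 90*b^4 - 188*b^3 + 5*b^2 + 300*b) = b*(b - 3)*(b^5 - 16*b^4 + 90*b^3 - 188*b^2 + 5*b + 300) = b*(b - 5)*(b - 3)*(b^4 - 11*b^3 + 35*b^2 - 13*b - 60) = b*(b - 5)*(b - 3)^2*(b^3 - 8*b^2 + 11*b + 20) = b*(b - 5)^2*(b - 3)^2*(b^2 - 3*b - 4) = b*(b - 5)^2*(b - 3)^2*(b + 1)*(b - 4)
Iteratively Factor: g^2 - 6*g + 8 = (g - 4)*(g - 2)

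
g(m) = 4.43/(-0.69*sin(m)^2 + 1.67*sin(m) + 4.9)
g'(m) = 4.43*(1.38*sin(m)*cos(m) - 1.67*cos(m))/(-0.69*sin(m)^2 + 1.67*sin(m) + 4.9)^2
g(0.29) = 0.83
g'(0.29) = -0.19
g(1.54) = 0.75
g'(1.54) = -0.00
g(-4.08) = 0.76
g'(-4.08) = 0.04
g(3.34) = 0.97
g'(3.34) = 0.41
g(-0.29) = 1.01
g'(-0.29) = -0.46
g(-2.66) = 1.11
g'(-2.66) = 0.57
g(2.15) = 0.76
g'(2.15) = 0.04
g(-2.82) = 1.03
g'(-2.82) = 0.48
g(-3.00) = 0.95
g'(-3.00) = 0.38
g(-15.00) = 1.26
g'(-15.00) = 0.70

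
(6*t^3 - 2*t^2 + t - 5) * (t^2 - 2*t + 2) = 6*t^5 - 14*t^4 + 17*t^3 - 11*t^2 + 12*t - 10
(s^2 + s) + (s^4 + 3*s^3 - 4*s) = s^4 + 3*s^3 + s^2 - 3*s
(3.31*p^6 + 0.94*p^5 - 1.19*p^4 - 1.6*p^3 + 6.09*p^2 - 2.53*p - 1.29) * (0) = 0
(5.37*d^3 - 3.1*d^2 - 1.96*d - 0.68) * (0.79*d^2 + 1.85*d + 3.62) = 4.2423*d^5 + 7.4855*d^4 + 12.156*d^3 - 15.3852*d^2 - 8.3532*d - 2.4616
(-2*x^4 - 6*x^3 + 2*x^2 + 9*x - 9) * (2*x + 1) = -4*x^5 - 14*x^4 - 2*x^3 + 20*x^2 - 9*x - 9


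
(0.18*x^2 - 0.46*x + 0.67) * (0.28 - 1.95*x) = -0.351*x^3 + 0.9474*x^2 - 1.4353*x + 0.1876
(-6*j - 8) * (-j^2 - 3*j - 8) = 6*j^3 + 26*j^2 + 72*j + 64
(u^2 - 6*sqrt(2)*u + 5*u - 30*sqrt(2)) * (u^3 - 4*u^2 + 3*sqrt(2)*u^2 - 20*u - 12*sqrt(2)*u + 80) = u^5 - 3*sqrt(2)*u^4 + u^4 - 76*u^3 - 3*sqrt(2)*u^3 - 56*u^2 + 180*sqrt(2)*u^2 + 120*sqrt(2)*u + 1120*u - 2400*sqrt(2)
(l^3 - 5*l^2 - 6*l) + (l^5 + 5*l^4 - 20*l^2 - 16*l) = l^5 + 5*l^4 + l^3 - 25*l^2 - 22*l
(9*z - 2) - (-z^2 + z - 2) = z^2 + 8*z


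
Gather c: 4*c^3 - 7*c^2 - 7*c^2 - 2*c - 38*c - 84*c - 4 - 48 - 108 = 4*c^3 - 14*c^2 - 124*c - 160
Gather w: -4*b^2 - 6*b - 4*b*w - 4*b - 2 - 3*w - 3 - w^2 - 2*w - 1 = -4*b^2 - 10*b - w^2 + w*(-4*b - 5) - 6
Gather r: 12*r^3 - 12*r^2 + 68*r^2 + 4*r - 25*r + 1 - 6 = 12*r^3 + 56*r^2 - 21*r - 5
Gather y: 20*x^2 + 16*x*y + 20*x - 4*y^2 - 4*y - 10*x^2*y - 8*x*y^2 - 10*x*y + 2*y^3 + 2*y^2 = 20*x^2 + 20*x + 2*y^3 + y^2*(-8*x - 2) + y*(-10*x^2 + 6*x - 4)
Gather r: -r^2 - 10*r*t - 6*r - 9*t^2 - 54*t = -r^2 + r*(-10*t - 6) - 9*t^2 - 54*t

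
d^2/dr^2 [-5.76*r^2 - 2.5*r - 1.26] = -11.5200000000000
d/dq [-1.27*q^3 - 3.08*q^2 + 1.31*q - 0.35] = -3.81*q^2 - 6.16*q + 1.31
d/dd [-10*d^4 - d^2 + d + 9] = -40*d^3 - 2*d + 1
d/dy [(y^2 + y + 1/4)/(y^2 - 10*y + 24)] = (-22*y^2 + 95*y + 53)/(2*(y^4 - 20*y^3 + 148*y^2 - 480*y + 576))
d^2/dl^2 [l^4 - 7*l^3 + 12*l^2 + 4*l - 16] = 12*l^2 - 42*l + 24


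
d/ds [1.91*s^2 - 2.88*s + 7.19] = 3.82*s - 2.88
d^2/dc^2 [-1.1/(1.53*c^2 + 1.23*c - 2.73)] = (5.14998*c^2 + 4.14018*c - 1.1*(3.06*c + 1.23)*(6.12*c + 2.46) - 9.18918)/(1.53*c^2 + 1.23*c - 2.73)^3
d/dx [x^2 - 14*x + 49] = 2*x - 14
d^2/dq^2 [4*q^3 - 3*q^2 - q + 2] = 24*q - 6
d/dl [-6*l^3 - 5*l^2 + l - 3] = -18*l^2 - 10*l + 1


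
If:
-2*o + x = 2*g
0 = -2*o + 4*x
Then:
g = -3*x/2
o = 2*x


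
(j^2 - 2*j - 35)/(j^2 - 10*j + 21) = (j + 5)/(j - 3)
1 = 1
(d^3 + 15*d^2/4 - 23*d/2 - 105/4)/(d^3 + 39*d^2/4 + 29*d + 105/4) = (d - 3)/(d + 3)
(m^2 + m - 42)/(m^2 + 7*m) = (m - 6)/m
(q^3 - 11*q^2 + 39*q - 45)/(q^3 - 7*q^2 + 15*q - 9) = (q - 5)/(q - 1)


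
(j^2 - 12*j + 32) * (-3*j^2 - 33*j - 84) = -3*j^4 + 3*j^3 + 216*j^2 - 48*j - 2688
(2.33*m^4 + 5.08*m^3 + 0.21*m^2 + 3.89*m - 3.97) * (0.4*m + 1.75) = 0.932*m^5 + 6.1095*m^4 + 8.974*m^3 + 1.9235*m^2 + 5.2195*m - 6.9475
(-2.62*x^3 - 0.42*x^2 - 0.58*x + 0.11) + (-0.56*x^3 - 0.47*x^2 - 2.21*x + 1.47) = -3.18*x^3 - 0.89*x^2 - 2.79*x + 1.58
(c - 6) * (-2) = 12 - 2*c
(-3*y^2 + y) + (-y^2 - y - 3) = -4*y^2 - 3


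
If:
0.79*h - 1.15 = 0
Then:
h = 1.46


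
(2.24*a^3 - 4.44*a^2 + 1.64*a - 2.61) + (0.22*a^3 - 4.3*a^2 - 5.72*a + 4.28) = 2.46*a^3 - 8.74*a^2 - 4.08*a + 1.67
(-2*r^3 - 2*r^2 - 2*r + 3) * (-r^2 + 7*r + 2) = 2*r^5 - 12*r^4 - 16*r^3 - 21*r^2 + 17*r + 6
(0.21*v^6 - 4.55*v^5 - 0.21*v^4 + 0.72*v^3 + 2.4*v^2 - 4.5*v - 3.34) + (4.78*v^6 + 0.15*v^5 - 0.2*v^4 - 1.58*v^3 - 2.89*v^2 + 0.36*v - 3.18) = 4.99*v^6 - 4.4*v^5 - 0.41*v^4 - 0.86*v^3 - 0.49*v^2 - 4.14*v - 6.52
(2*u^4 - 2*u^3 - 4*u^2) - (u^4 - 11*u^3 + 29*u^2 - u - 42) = u^4 + 9*u^3 - 33*u^2 + u + 42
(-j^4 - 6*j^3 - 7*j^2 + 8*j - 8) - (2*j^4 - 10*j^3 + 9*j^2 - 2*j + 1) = -3*j^4 + 4*j^3 - 16*j^2 + 10*j - 9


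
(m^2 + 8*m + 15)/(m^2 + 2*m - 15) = (m + 3)/(m - 3)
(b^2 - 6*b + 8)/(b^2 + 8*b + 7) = (b^2 - 6*b + 8)/(b^2 + 8*b + 7)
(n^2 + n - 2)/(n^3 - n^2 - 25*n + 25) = (n + 2)/(n^2 - 25)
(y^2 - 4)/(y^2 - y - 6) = (y - 2)/(y - 3)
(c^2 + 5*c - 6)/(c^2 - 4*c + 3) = (c + 6)/(c - 3)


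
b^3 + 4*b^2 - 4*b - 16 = (b - 2)*(b + 2)*(b + 4)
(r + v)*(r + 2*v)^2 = r^3 + 5*r^2*v + 8*r*v^2 + 4*v^3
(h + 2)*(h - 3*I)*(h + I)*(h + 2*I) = h^4 + 2*h^3 + 7*h^2 + 14*h + 6*I*h + 12*I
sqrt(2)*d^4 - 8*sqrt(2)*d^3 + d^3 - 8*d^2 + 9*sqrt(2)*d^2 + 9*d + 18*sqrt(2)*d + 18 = (d - 6)*(d - 3)*(d + 1)*(sqrt(2)*d + 1)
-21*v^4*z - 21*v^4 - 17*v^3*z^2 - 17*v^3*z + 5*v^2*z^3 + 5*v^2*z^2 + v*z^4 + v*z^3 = (-3*v + z)*(v + z)*(7*v + z)*(v*z + v)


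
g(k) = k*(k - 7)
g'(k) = 2*k - 7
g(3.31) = -12.21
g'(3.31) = -0.38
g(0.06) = -0.42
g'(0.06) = -6.88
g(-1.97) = 17.67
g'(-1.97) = -10.94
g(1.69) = -8.97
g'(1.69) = -3.62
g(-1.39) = 11.66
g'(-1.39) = -9.78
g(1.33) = -7.54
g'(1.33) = -4.34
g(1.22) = -7.05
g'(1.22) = -4.56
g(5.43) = -8.53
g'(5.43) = 3.86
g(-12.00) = 228.00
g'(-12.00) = -31.00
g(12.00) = 60.00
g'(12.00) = 17.00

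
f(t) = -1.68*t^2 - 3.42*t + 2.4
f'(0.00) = -3.42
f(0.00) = 2.40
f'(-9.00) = 26.82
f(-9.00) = -102.90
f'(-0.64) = -1.27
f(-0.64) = 3.90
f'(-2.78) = 5.92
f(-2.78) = -1.08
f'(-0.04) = -3.29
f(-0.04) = 2.53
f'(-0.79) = -0.77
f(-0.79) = 4.05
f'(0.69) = -5.74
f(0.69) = -0.76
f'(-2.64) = 5.45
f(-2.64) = -0.28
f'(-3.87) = 9.58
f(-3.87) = -9.53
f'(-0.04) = -3.29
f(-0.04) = 2.53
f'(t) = -3.36*t - 3.42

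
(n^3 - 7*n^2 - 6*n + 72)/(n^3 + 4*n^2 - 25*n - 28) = (n^2 - 3*n - 18)/(n^2 + 8*n + 7)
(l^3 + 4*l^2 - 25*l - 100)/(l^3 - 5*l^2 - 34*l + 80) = (l^2 - l - 20)/(l^2 - 10*l + 16)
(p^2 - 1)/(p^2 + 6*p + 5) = (p - 1)/(p + 5)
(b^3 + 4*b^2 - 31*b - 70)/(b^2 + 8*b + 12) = (b^2 + 2*b - 35)/(b + 6)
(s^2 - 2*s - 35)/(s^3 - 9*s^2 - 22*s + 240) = (s - 7)/(s^2 - 14*s + 48)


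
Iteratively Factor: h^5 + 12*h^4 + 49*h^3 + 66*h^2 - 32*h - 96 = (h + 4)*(h^4 + 8*h^3 + 17*h^2 - 2*h - 24) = (h + 2)*(h + 4)*(h^3 + 6*h^2 + 5*h - 12) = (h + 2)*(h + 4)^2*(h^2 + 2*h - 3) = (h - 1)*(h + 2)*(h + 4)^2*(h + 3)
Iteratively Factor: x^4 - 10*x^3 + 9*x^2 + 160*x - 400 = (x - 5)*(x^3 - 5*x^2 - 16*x + 80) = (x - 5)*(x + 4)*(x^2 - 9*x + 20) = (x - 5)^2*(x + 4)*(x - 4)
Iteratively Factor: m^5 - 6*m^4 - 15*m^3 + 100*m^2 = (m + 4)*(m^4 - 10*m^3 + 25*m^2) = m*(m + 4)*(m^3 - 10*m^2 + 25*m) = m*(m - 5)*(m + 4)*(m^2 - 5*m) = m*(m - 5)^2*(m + 4)*(m)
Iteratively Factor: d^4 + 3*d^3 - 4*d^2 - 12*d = (d - 2)*(d^3 + 5*d^2 + 6*d) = (d - 2)*(d + 3)*(d^2 + 2*d) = (d - 2)*(d + 2)*(d + 3)*(d)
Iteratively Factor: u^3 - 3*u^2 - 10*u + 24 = (u - 4)*(u^2 + u - 6) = (u - 4)*(u + 3)*(u - 2)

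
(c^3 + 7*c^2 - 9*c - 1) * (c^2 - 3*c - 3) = c^5 + 4*c^4 - 33*c^3 + 5*c^2 + 30*c + 3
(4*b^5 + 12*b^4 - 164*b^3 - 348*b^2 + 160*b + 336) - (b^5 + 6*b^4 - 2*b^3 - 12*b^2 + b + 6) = 3*b^5 + 6*b^4 - 162*b^3 - 336*b^2 + 159*b + 330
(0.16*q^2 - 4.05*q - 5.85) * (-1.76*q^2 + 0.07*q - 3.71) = -0.2816*q^4 + 7.1392*q^3 + 9.4189*q^2 + 14.616*q + 21.7035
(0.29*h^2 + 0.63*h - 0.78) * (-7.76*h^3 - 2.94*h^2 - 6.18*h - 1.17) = -2.2504*h^5 - 5.7414*h^4 + 2.4084*h^3 - 1.9395*h^2 + 4.0833*h + 0.9126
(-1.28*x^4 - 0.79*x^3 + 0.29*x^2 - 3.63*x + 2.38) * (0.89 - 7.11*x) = 9.1008*x^5 + 4.4777*x^4 - 2.765*x^3 + 26.0674*x^2 - 20.1525*x + 2.1182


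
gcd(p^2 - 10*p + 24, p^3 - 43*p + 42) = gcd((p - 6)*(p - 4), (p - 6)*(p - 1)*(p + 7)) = p - 6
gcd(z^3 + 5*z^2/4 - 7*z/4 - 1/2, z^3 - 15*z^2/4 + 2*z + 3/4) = z^2 - 3*z/4 - 1/4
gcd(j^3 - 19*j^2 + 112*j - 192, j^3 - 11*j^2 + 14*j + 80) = j - 8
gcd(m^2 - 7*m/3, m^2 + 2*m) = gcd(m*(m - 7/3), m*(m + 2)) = m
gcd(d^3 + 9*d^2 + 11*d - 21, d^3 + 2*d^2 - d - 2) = d - 1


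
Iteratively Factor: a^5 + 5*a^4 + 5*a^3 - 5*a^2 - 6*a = (a - 1)*(a^4 + 6*a^3 + 11*a^2 + 6*a) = (a - 1)*(a + 2)*(a^3 + 4*a^2 + 3*a) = a*(a - 1)*(a + 2)*(a^2 + 4*a + 3) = a*(a - 1)*(a + 1)*(a + 2)*(a + 3)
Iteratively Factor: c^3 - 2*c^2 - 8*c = (c + 2)*(c^2 - 4*c) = c*(c + 2)*(c - 4)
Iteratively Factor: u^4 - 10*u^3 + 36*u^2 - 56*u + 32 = (u - 2)*(u^3 - 8*u^2 + 20*u - 16) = (u - 4)*(u - 2)*(u^2 - 4*u + 4) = (u - 4)*(u - 2)^2*(u - 2)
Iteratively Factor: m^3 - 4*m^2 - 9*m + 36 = (m - 3)*(m^2 - m - 12) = (m - 4)*(m - 3)*(m + 3)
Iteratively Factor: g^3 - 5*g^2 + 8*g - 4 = (g - 2)*(g^2 - 3*g + 2) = (g - 2)^2*(g - 1)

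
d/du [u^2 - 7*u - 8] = 2*u - 7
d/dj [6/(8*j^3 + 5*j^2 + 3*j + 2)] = 6*(-24*j^2 - 10*j - 3)/(8*j^3 + 5*j^2 + 3*j + 2)^2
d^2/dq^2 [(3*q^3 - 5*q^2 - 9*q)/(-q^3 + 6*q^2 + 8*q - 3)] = 2*(-13*q^6 - 45*q^5 + 12*q^4 - 195*q^3 + 324*q^2 + 405*q + 261)/(q^9 - 18*q^8 + 84*q^7 + 81*q^6 - 780*q^5 - 972*q^4 + 379*q^3 + 414*q^2 - 216*q + 27)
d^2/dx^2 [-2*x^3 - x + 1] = -12*x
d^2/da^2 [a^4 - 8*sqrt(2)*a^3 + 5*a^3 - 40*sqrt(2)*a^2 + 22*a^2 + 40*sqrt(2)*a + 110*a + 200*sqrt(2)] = 12*a^2 - 48*sqrt(2)*a + 30*a - 80*sqrt(2) + 44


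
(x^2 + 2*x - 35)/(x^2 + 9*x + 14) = (x - 5)/(x + 2)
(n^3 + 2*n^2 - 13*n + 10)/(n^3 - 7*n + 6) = (n + 5)/(n + 3)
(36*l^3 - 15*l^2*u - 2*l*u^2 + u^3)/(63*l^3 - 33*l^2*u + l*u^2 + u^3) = (4*l + u)/(7*l + u)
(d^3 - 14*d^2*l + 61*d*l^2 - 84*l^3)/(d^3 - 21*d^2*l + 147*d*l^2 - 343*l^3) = (d^2 - 7*d*l + 12*l^2)/(d^2 - 14*d*l + 49*l^2)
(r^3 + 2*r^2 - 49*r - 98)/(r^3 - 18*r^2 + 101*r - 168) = (r^2 + 9*r + 14)/(r^2 - 11*r + 24)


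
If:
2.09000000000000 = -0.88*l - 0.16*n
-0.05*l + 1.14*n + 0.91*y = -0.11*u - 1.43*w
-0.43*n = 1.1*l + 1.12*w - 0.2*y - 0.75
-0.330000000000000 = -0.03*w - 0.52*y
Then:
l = 4.70602766798419 - 15.5046113306983*y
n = 85.2753623188406*y - 38.945652173913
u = 262.757680560546 - 673.749790394059*y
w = 11.0 - 17.3333333333333*y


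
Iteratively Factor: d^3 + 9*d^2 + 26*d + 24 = (d + 3)*(d^2 + 6*d + 8) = (d + 2)*(d + 3)*(d + 4)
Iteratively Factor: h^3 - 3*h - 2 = (h + 1)*(h^2 - h - 2) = (h - 2)*(h + 1)*(h + 1)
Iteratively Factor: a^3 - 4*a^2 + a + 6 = (a - 3)*(a^2 - a - 2) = (a - 3)*(a - 2)*(a + 1)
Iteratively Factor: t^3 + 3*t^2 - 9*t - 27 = (t - 3)*(t^2 + 6*t + 9) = (t - 3)*(t + 3)*(t + 3)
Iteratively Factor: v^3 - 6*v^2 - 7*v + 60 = (v - 5)*(v^2 - v - 12) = (v - 5)*(v + 3)*(v - 4)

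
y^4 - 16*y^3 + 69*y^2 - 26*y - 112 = (y - 8)*(y - 7)*(y - 2)*(y + 1)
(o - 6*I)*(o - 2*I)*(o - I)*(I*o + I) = I*o^4 + 9*o^3 + I*o^3 + 9*o^2 - 20*I*o^2 - 12*o - 20*I*o - 12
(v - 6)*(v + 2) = v^2 - 4*v - 12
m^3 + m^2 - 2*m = m*(m - 1)*(m + 2)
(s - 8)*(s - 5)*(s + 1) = s^3 - 12*s^2 + 27*s + 40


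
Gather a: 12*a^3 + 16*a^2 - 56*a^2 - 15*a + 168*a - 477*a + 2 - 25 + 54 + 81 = 12*a^3 - 40*a^2 - 324*a + 112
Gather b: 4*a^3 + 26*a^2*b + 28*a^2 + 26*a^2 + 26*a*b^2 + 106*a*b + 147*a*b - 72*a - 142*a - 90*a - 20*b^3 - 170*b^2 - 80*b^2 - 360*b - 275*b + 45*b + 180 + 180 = 4*a^3 + 54*a^2 - 304*a - 20*b^3 + b^2*(26*a - 250) + b*(26*a^2 + 253*a - 590) + 360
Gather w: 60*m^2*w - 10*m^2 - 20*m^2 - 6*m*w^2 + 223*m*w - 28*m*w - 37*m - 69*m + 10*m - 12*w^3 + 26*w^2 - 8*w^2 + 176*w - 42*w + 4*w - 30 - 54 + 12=-30*m^2 - 96*m - 12*w^3 + w^2*(18 - 6*m) + w*(60*m^2 + 195*m + 138) - 72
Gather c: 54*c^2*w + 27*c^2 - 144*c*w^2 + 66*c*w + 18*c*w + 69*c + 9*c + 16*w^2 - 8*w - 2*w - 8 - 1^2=c^2*(54*w + 27) + c*(-144*w^2 + 84*w + 78) + 16*w^2 - 10*w - 9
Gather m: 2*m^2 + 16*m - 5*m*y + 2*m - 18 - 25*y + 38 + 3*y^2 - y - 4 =2*m^2 + m*(18 - 5*y) + 3*y^2 - 26*y + 16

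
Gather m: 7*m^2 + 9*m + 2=7*m^2 + 9*m + 2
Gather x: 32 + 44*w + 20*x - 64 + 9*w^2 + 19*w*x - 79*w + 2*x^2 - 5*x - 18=9*w^2 - 35*w + 2*x^2 + x*(19*w + 15) - 50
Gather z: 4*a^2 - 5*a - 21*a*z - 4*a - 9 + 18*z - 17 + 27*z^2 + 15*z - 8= 4*a^2 - 9*a + 27*z^2 + z*(33 - 21*a) - 34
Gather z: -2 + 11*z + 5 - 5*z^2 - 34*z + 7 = -5*z^2 - 23*z + 10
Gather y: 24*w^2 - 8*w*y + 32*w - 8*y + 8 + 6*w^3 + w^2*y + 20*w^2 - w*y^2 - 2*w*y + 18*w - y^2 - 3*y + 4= 6*w^3 + 44*w^2 + 50*w + y^2*(-w - 1) + y*(w^2 - 10*w - 11) + 12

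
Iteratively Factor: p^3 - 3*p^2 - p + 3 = (p + 1)*(p^2 - 4*p + 3) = (p - 3)*(p + 1)*(p - 1)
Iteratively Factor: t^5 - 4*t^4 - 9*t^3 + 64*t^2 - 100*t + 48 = (t - 3)*(t^4 - t^3 - 12*t^2 + 28*t - 16) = (t - 3)*(t - 2)*(t^3 + t^2 - 10*t + 8) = (t - 3)*(t - 2)*(t + 4)*(t^2 - 3*t + 2) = (t - 3)*(t - 2)*(t - 1)*(t + 4)*(t - 2)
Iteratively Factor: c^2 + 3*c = (c + 3)*(c)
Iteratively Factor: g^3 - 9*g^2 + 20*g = (g - 5)*(g^2 - 4*g) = (g - 5)*(g - 4)*(g)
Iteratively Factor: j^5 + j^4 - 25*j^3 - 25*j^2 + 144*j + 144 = (j + 4)*(j^4 - 3*j^3 - 13*j^2 + 27*j + 36) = (j + 3)*(j + 4)*(j^3 - 6*j^2 + 5*j + 12) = (j - 4)*(j + 3)*(j + 4)*(j^2 - 2*j - 3) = (j - 4)*(j - 3)*(j + 3)*(j + 4)*(j + 1)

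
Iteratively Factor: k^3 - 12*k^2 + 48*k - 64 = (k - 4)*(k^2 - 8*k + 16) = (k - 4)^2*(k - 4)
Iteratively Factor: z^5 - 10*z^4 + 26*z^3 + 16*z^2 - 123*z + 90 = (z - 1)*(z^4 - 9*z^3 + 17*z^2 + 33*z - 90) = (z - 3)*(z - 1)*(z^3 - 6*z^2 - z + 30) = (z - 3)*(z - 1)*(z + 2)*(z^2 - 8*z + 15) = (z - 3)^2*(z - 1)*(z + 2)*(z - 5)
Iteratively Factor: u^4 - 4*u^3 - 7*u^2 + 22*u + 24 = (u - 4)*(u^3 - 7*u - 6) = (u - 4)*(u + 2)*(u^2 - 2*u - 3) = (u - 4)*(u - 3)*(u + 2)*(u + 1)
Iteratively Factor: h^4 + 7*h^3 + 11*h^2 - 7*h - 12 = (h + 3)*(h^3 + 4*h^2 - h - 4) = (h + 3)*(h + 4)*(h^2 - 1) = (h + 1)*(h + 3)*(h + 4)*(h - 1)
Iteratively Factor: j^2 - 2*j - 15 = (j - 5)*(j + 3)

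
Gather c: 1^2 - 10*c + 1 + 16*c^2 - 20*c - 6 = 16*c^2 - 30*c - 4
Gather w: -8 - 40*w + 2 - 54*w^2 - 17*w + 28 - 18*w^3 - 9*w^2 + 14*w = -18*w^3 - 63*w^2 - 43*w + 22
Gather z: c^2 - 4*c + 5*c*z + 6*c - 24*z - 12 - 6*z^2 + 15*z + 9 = c^2 + 2*c - 6*z^2 + z*(5*c - 9) - 3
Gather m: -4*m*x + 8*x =-4*m*x + 8*x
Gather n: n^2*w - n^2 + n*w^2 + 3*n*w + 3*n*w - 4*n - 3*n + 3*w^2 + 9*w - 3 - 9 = n^2*(w - 1) + n*(w^2 + 6*w - 7) + 3*w^2 + 9*w - 12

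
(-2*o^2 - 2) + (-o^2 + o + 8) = -3*o^2 + o + 6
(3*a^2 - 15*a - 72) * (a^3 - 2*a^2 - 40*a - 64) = 3*a^5 - 21*a^4 - 162*a^3 + 552*a^2 + 3840*a + 4608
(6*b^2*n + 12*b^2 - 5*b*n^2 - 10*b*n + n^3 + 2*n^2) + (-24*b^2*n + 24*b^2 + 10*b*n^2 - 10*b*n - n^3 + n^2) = -18*b^2*n + 36*b^2 + 5*b*n^2 - 20*b*n + 3*n^2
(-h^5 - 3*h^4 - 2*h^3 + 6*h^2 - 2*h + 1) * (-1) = h^5 + 3*h^4 + 2*h^3 - 6*h^2 + 2*h - 1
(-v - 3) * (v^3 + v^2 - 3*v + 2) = -v^4 - 4*v^3 + 7*v - 6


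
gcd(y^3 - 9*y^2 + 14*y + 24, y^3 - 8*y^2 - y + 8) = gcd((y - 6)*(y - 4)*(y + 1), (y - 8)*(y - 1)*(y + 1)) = y + 1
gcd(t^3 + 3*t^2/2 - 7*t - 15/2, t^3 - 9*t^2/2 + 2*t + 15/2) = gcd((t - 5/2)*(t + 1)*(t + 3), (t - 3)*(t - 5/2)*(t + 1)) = t^2 - 3*t/2 - 5/2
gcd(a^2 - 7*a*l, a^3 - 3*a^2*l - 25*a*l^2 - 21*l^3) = a - 7*l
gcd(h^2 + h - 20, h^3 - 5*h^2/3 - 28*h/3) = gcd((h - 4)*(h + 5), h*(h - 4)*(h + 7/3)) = h - 4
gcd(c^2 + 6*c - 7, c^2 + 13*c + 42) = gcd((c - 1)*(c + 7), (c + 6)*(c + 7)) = c + 7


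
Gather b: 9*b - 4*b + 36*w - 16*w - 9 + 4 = 5*b + 20*w - 5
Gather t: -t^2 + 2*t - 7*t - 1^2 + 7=-t^2 - 5*t + 6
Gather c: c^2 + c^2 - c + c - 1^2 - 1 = 2*c^2 - 2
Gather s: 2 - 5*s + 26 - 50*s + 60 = 88 - 55*s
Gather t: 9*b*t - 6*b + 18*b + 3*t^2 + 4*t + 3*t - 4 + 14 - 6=12*b + 3*t^2 + t*(9*b + 7) + 4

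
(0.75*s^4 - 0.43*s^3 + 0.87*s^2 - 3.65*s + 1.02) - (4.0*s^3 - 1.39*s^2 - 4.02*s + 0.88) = 0.75*s^4 - 4.43*s^3 + 2.26*s^2 + 0.37*s + 0.14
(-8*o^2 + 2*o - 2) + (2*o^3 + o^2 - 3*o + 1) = 2*o^3 - 7*o^2 - o - 1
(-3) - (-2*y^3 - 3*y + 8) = 2*y^3 + 3*y - 11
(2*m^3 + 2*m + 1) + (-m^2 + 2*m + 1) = 2*m^3 - m^2 + 4*m + 2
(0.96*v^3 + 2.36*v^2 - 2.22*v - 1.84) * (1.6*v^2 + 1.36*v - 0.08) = 1.536*v^5 + 5.0816*v^4 - 0.4192*v^3 - 6.152*v^2 - 2.3248*v + 0.1472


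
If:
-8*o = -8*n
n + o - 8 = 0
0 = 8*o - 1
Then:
No Solution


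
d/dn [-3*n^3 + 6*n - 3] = 6 - 9*n^2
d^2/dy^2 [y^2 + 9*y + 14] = 2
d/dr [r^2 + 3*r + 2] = 2*r + 3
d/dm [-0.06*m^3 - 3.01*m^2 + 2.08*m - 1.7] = -0.18*m^2 - 6.02*m + 2.08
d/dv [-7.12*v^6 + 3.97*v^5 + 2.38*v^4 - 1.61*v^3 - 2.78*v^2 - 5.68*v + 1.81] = -42.72*v^5 + 19.85*v^4 + 9.52*v^3 - 4.83*v^2 - 5.56*v - 5.68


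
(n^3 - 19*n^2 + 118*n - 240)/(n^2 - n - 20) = (n^2 - 14*n + 48)/(n + 4)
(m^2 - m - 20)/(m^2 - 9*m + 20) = (m + 4)/(m - 4)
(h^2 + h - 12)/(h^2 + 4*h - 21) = (h + 4)/(h + 7)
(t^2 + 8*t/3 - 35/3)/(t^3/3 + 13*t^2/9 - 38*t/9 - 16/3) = 3*(3*t^2 + 8*t - 35)/(3*t^3 + 13*t^2 - 38*t - 48)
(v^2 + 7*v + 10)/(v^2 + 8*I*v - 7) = (v^2 + 7*v + 10)/(v^2 + 8*I*v - 7)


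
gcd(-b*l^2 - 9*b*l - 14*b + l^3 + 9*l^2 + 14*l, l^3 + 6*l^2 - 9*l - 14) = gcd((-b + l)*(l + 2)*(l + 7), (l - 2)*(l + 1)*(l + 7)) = l + 7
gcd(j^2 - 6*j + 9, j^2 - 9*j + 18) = j - 3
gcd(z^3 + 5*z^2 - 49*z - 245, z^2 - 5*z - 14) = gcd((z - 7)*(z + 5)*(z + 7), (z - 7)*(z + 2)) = z - 7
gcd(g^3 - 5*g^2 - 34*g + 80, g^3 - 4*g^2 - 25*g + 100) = g + 5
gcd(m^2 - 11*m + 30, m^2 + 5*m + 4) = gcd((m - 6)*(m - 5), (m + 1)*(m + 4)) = 1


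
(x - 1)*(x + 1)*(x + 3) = x^3 + 3*x^2 - x - 3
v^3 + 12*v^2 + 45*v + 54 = (v + 3)^2*(v + 6)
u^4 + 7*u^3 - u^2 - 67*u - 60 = (u - 3)*(u + 1)*(u + 4)*(u + 5)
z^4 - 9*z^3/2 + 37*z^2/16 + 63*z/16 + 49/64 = (z - 7/2)*(z - 7/4)*(z + 1/4)*(z + 1/2)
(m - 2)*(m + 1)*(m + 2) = m^3 + m^2 - 4*m - 4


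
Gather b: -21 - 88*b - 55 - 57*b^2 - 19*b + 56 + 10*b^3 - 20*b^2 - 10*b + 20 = 10*b^3 - 77*b^2 - 117*b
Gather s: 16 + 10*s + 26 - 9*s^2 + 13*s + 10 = -9*s^2 + 23*s + 52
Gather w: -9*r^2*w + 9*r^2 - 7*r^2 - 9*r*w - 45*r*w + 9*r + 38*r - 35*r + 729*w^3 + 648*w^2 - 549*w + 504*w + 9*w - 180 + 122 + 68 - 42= 2*r^2 + 12*r + 729*w^3 + 648*w^2 + w*(-9*r^2 - 54*r - 36) - 32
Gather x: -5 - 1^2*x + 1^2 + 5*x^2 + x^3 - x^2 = x^3 + 4*x^2 - x - 4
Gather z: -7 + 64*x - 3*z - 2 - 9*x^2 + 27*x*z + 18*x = -9*x^2 + 82*x + z*(27*x - 3) - 9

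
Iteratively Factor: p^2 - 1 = (p + 1)*(p - 1)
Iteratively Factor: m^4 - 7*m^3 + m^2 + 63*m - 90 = (m - 3)*(m^3 - 4*m^2 - 11*m + 30) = (m - 5)*(m - 3)*(m^2 + m - 6) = (m - 5)*(m - 3)*(m + 3)*(m - 2)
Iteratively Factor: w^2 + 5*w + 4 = (w + 1)*(w + 4)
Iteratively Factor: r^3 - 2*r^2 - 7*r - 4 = (r + 1)*(r^2 - 3*r - 4) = (r - 4)*(r + 1)*(r + 1)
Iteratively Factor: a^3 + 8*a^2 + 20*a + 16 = (a + 2)*(a^2 + 6*a + 8) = (a + 2)*(a + 4)*(a + 2)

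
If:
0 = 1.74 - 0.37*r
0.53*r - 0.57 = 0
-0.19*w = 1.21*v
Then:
No Solution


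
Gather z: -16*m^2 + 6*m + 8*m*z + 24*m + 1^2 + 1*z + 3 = -16*m^2 + 30*m + z*(8*m + 1) + 4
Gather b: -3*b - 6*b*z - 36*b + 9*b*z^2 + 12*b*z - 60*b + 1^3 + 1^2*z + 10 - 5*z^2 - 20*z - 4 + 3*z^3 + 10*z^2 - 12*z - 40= b*(9*z^2 + 6*z - 99) + 3*z^3 + 5*z^2 - 31*z - 33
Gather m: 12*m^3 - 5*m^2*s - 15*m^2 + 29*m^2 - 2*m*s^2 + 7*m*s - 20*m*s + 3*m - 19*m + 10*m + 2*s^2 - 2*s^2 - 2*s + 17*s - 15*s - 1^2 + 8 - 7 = 12*m^3 + m^2*(14 - 5*s) + m*(-2*s^2 - 13*s - 6)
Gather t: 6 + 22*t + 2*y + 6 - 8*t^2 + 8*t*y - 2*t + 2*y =-8*t^2 + t*(8*y + 20) + 4*y + 12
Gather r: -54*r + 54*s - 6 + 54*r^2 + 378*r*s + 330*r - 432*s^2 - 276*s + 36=54*r^2 + r*(378*s + 276) - 432*s^2 - 222*s + 30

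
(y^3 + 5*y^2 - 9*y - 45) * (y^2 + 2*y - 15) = y^5 + 7*y^4 - 14*y^3 - 138*y^2 + 45*y + 675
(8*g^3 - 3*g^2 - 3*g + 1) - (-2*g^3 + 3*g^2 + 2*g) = 10*g^3 - 6*g^2 - 5*g + 1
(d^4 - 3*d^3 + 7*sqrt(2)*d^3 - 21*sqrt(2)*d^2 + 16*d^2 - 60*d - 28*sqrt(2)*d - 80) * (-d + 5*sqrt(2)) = -d^5 - 2*sqrt(2)*d^4 + 3*d^4 + 6*sqrt(2)*d^3 + 54*d^3 - 150*d^2 + 108*sqrt(2)*d^2 - 300*sqrt(2)*d - 200*d - 400*sqrt(2)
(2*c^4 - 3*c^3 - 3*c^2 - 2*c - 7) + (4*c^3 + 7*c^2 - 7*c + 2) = 2*c^4 + c^3 + 4*c^2 - 9*c - 5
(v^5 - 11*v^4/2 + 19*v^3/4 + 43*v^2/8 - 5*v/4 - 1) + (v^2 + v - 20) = v^5 - 11*v^4/2 + 19*v^3/4 + 51*v^2/8 - v/4 - 21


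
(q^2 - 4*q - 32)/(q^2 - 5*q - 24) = (q + 4)/(q + 3)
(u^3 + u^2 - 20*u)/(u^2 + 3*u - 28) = u*(u + 5)/(u + 7)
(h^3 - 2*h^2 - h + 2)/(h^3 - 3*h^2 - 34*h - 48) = (-h^3 + 2*h^2 + h - 2)/(-h^3 + 3*h^2 + 34*h + 48)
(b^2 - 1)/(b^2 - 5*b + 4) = (b + 1)/(b - 4)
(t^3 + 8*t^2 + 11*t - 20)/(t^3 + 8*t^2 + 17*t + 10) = (t^2 + 3*t - 4)/(t^2 + 3*t + 2)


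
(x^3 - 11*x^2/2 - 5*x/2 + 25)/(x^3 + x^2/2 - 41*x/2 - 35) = (2*x - 5)/(2*x + 7)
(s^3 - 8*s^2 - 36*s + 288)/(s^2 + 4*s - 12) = (s^2 - 14*s + 48)/(s - 2)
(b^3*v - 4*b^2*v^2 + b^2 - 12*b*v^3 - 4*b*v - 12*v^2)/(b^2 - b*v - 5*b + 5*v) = (b^3*v - 4*b^2*v^2 + b^2 - 12*b*v^3 - 4*b*v - 12*v^2)/(b^2 - b*v - 5*b + 5*v)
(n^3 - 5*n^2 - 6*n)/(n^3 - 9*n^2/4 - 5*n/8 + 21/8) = 8*n*(n - 6)/(8*n^2 - 26*n + 21)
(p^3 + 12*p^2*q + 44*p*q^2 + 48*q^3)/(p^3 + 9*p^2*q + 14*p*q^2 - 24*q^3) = (p + 2*q)/(p - q)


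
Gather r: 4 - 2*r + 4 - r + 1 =9 - 3*r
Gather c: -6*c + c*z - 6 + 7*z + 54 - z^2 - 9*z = c*(z - 6) - z^2 - 2*z + 48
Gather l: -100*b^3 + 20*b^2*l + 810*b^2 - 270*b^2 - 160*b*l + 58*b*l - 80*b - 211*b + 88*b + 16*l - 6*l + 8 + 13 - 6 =-100*b^3 + 540*b^2 - 203*b + l*(20*b^2 - 102*b + 10) + 15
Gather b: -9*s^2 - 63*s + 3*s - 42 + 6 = -9*s^2 - 60*s - 36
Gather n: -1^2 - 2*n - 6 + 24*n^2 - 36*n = 24*n^2 - 38*n - 7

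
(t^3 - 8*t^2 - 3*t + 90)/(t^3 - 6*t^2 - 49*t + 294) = (t^2 - 2*t - 15)/(t^2 - 49)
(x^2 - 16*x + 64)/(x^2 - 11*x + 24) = (x - 8)/(x - 3)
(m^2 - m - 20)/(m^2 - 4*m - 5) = (m + 4)/(m + 1)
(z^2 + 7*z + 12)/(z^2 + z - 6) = (z + 4)/(z - 2)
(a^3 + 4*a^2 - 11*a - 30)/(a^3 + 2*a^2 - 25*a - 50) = (a - 3)/(a - 5)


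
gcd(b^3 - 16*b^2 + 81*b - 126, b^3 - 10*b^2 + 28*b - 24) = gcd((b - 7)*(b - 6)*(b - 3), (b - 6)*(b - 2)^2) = b - 6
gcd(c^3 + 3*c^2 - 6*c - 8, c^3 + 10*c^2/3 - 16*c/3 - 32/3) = c^2 + 2*c - 8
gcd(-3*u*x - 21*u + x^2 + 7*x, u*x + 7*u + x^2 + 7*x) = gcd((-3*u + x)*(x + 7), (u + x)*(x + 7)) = x + 7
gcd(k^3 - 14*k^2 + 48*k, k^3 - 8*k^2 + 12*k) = k^2 - 6*k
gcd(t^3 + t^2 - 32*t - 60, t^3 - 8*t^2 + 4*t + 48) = t^2 - 4*t - 12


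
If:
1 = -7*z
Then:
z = -1/7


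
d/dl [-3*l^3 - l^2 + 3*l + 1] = -9*l^2 - 2*l + 3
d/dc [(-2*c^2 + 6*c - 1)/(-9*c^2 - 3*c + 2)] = (60*c^2 - 26*c + 9)/(81*c^4 + 54*c^3 - 27*c^2 - 12*c + 4)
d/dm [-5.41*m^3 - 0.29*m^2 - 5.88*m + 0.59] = -16.23*m^2 - 0.58*m - 5.88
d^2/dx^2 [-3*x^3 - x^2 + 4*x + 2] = -18*x - 2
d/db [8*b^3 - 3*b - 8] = 24*b^2 - 3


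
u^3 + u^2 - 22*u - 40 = (u - 5)*(u + 2)*(u + 4)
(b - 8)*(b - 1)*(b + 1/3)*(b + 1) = b^4 - 23*b^3/3 - 11*b^2/3 + 23*b/3 + 8/3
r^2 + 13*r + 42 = (r + 6)*(r + 7)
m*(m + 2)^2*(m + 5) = m^4 + 9*m^3 + 24*m^2 + 20*m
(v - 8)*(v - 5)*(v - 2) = v^3 - 15*v^2 + 66*v - 80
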